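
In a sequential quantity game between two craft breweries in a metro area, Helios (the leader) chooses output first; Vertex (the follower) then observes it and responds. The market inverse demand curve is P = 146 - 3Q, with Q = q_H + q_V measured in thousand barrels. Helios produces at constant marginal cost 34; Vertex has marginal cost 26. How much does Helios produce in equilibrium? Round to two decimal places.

Solve by backward induction. Given q_H, the follower Vertex maximises π_V = (146 - 3q_H - 3q_V)q_V - 26q_V.
Follower FOC: 120 - 3q_H - 6q_V = 0, so q_V(q_H) = (120 - 3q_H)/6.
The leader anticipates this reaction. Substituting into P = 146 - 3Q gives P = 86 - (3/2)q_H, so π_H = (86 - (3/2)q_H)q_H - 34q_H.
Leader FOC: 52 - 3q_H = 0, so q_H = 52/3.
Then q_V = (120 - 3·(52/3))/6 = 34/3.

17.33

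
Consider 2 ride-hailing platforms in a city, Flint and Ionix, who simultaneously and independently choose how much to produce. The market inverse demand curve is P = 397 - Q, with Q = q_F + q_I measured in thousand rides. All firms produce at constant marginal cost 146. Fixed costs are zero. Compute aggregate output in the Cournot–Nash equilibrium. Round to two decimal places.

A representative firm's profit is π_i = q_i(397 - Q) - 146q_i.
First-order condition (treating rivals' output as given): 251 - 2q_i - q_j = 0.
By symmetry each firm produces the same amount; substituting q_j = q_i yields q_i = 251/3.
Total output Q = 251/3 + 251/3 = 502/3.

167.33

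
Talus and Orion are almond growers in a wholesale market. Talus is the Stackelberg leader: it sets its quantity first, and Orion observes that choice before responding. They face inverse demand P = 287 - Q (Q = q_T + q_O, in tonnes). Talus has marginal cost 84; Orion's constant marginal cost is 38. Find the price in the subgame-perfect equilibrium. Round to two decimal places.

123.25

Solve by backward induction. Given q_T, the follower Orion maximises π_O = (287 - q_T - q_O)q_O - 38q_O.
∂π_O/∂q_O = 249 - q_T - 2q_O = 0 gives the reaction function q_O = (249 - q_T)/2.
The leader anticipates this reaction. Substituting into P = 287 - Q gives P = 325/2 - (1/2)q_T, so π_T = (325/2 - (1/2)q_T)q_T - 84q_T.
The leader's first-order condition 157/2 - q_T = 0 yields q_T = 157/2.
Then q_O = (249 - 157/2)/2 = 341/4.
Total output Q = 655/4, so price P = 287 - 655/4 = 493/4.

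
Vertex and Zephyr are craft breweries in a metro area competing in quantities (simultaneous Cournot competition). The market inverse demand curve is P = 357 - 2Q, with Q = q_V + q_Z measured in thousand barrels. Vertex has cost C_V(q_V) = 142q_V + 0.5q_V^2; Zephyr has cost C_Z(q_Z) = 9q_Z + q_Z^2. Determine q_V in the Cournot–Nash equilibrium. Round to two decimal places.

Vertex's profit: π_V = (357 - 2Q)q_V - (142q_V + (1/2)q_V²). Setting ∂π_V/∂q_V = 0: 215 - 5q_V - 2(q_Z) = 0.
Zephyr's profit: π_Z = (357 - 2Q)q_Z - (9q_Z + q_Z²). Setting ∂π_Z/∂q_Z = 0: 348 - 6q_Z - 2(q_V) = 0.
Best responses: q_V = (215 - 2q_Z)/5, q_Z = (348 - 2q_V)/6.
Substituting one into the other gives q_V = 297/13 and q_Z = 655/13.

22.85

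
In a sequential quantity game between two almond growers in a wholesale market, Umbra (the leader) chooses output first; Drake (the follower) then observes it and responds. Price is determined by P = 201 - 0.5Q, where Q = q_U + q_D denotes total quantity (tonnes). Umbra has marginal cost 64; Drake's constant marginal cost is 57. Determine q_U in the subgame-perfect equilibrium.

The follower Drake best-responds to any q_U: π_D = (201 - 0.5Q)q_D - 57q_D.
Follower FOC: 144 - (1/2)q_U - q_D = 0, so q_D(q_U) = (144 - (1/2)q_U).
Umbra substitutes q_D(q_U) into its own profit: π_U = q_U(201 - (1/2)q_U - (144 - (1/2)q_U)/2) - 64q_U = (129 - (1/4)q_U)q_U - 64q_U.
Maximising: ∂π_U/∂q_U = 65 - (1/2)q_U = 0, giving q_U = 130.
Then q_D = (144 - (1/2)·130) = 79.

130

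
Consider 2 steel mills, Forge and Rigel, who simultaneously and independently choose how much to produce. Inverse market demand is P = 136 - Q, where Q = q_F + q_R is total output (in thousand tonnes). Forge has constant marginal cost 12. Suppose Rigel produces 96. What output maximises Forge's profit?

14

With the rival's output fixed at 96, Forge's profit is π_F = (136 - 96 - q_F)q_F - (12q_F) = (40 - q_F)q_F - (12q_F).
∂π_F/∂q_F = 28 - 2q_F = 0, so q_F = 14.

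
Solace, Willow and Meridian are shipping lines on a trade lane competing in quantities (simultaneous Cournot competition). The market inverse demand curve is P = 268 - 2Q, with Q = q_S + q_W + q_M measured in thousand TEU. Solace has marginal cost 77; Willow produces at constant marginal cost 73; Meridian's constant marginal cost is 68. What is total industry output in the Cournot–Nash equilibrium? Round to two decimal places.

Solace's profit: π_S = (268 - 2Q)q_S - (77q_S). Setting ∂π_S/∂q_S = 0: 191 - 4q_S - 2(q_W + q_M) = 0.
Willow's profit: π_W = (268 - 2Q)q_W - (73q_W). Setting ∂π_W/∂q_W = 0: 195 - 4q_W - 2(q_S + q_M) = 0.
Meridian's profit: π_M = (268 - 2Q)q_M - (68q_M). Setting ∂π_M/∂q_M = 0: 200 - 4q_M - 2(q_S + q_W) = 0.
Adding the 3 first-order conditions: 586 − 8Q = 0, so Q = 293/4.
Back-substituting: q_S = (191 − 293/2)/2 = 89/4, q_W = (195 − 293/2)/2 = 97/4, q_M = (200 − 293/2)/2 = 107/4.
Total output Q = 89/4 + 97/4 + 107/4 = 293/4.

73.25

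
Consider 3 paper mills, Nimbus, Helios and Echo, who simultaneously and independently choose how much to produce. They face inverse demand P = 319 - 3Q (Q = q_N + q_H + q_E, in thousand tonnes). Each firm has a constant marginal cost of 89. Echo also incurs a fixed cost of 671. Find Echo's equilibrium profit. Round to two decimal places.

431.08

Each firm earns π_i = (319 - 3Q)q_i - 89q_i.
Setting ∂π_i/∂q_i = 0 with rivals' quantities fixed: 230 - 6q_i - 3·Σ_{j≠i} q_j = 0.
With identical firms every q_j equals q_i, so Σ_{j≠i} q_j = 2q_i and 230 = 12q_i, giving q_i = 115/6.
Price P = 319 - 3·(115/2) = 293/2.
Echo's profit: (293/2 - 89)·(115/6) - 671 = 431.0833.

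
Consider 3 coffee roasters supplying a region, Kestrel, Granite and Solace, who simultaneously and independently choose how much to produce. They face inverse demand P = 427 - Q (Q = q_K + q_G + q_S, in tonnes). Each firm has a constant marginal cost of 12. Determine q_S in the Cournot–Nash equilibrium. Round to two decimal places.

103.75

Each firm earns π_i = (427 - Q)q_i - 12q_i.
Setting ∂π_i/∂q_i = 0 with rivals' quantities fixed: 415 - 2q_i - Σ_{j≠i} q_j = 0.
With identical firms every q_j equals q_i, so Σ_{j≠i} q_j = 2q_i and 415 = 4q_i, giving q_i = 415/4.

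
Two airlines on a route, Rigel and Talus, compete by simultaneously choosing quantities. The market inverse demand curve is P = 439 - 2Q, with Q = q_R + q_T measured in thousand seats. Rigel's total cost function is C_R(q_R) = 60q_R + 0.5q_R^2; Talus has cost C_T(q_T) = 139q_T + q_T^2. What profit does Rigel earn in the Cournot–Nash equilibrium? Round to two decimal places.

Rigel's profit: π_R = (439 - 2Q)q_R - (60q_R + (1/2)q_R²). Setting ∂π_R/∂q_R = 0: 379 - 5q_R - 2(q_T) = 0.
Talus's profit: π_T = (439 - 2Q)q_T - (139q_T + q_T²). Setting ∂π_T/∂q_T = 0: 300 - 6q_T - 2(q_R) = 0.
So q_R = (379 - 2q_T)/5 and q_T = (300 - 2q_R)/6.
Solving the pair: q_R = 837/13, q_T = 371/13.
Price P = 439 - 2·(1208/13) = 253.1538.
Rigel's profit: 253.1538·(837/13) - 60·(837/13) - (1/2)(837/13)² = 10363.4467.

10363.45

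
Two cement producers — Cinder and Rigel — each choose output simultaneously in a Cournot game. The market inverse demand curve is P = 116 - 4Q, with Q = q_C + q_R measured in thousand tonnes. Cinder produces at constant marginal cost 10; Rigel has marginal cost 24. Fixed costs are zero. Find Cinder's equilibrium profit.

Cinder's profit: π_C = (116 - 4Q)q_C - (10q_C). Setting ∂π_C/∂q_C = 0: 106 - 8q_C - 4(q_R) = 0.
Rigel's profit: π_R = (116 - 4Q)q_R - (24q_R). Setting ∂π_R/∂q_R = 0: 92 - 8q_R - 4(q_C) = 0.
Best responses: q_C = (106 - 4q_R)/8, q_R = (92 - 4q_C)/8.
Solving the pair: q_C = 10, q_R = 13/2.
Price P = 116 - 4·(33/2) = 50.
Cinder's profit: (50 - 10)·10 = 400.

400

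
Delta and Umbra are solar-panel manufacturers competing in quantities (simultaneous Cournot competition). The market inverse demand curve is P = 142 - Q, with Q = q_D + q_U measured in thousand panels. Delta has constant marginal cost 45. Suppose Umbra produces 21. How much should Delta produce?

38

With the rival's output fixed at 21, Delta's profit is π_D = (142 - 21 - q_D)q_D - (45q_D) = (121 - q_D)q_D - (45q_D).
∂π_D/∂q_D = 76 - 2q_D = 0, so q_D = 38.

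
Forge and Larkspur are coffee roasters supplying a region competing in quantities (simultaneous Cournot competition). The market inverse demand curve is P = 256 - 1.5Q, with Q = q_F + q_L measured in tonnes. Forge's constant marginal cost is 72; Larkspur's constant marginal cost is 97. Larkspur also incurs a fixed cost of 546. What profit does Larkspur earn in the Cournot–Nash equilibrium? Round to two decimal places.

784.07

Forge's profit: π_F = (256 - 1.5Q)q_F - (72q_F). Setting ∂π_F/∂q_F = 0: 184 - 3q_F - (3/2)(q_L) = 0.
Larkspur's profit: π_L = (256 - 1.5Q)q_L - (97q_L). Setting ∂π_L/∂q_L = 0: 159 - 3q_L - (3/2)(q_F) = 0.
Best responses: q_F = (184 - (3/2)q_L)/3, q_L = (159 - (3/2)q_F)/3.
Substituting one into the other gives q_F = 418/9 and q_L = 268/9.
Price P = 256 - (3/2)·(686/9) = 425/3.
Larkspur's profit: (425/3 - 97)·(268/9) - 546 = 784.0741.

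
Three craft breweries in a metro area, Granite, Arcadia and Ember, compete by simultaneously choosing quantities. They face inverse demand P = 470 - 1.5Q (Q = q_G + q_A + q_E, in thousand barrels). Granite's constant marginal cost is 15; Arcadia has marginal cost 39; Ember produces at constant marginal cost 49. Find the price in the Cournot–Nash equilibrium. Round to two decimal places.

143.25

Granite's profit: π_G = (470 - 1.5Q)q_G - (15q_G). Setting ∂π_G/∂q_G = 0: 455 - 3q_G - (3/2)(q_A + q_E) = 0.
Arcadia's profit: π_A = (470 - 1.5Q)q_A - (39q_A). Setting ∂π_A/∂q_A = 0: 431 - 3q_A - (3/2)(q_G + q_E) = 0.
Ember's first-order condition: 421 - 3q_E - (3/2)(q_G + q_A) = 0.
Summing all 3 equations gives 1307 − 6Q = 0, hence Q = 1307/6.
Back-substituting: q_G = (455 − 1307/4)/(3/2) = 171/2, q_A = (431 − 1307/4)/(3/2) = 139/2, q_E = (421 − 1307/4)/(3/2) = 377/6.
Total output Q = 1307/6, so price P = 470 - (3/2)·(1307/6) = 573/4.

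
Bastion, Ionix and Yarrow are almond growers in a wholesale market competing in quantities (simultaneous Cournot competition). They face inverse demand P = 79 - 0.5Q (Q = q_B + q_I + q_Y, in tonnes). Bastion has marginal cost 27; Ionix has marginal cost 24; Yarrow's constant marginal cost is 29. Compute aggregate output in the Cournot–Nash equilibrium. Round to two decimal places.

78.50

Bastion's profit: π_B = (79 - 0.5Q)q_B - (27q_B). Setting ∂π_B/∂q_B = 0: 52 - q_B - (1/2)(q_I + q_Y) = 0.
Ionix's profit: π_I = (79 - 0.5Q)q_I - (24q_I). Setting ∂π_I/∂q_I = 0: 55 - q_I - (1/2)(q_B + q_Y) = 0.
Yarrow's profit: π_Y = (79 - 0.5Q)q_Y - (29q_Y). Setting ∂π_Y/∂q_Y = 0: 50 - q_Y - (1/2)(q_B + q_I) = 0.
Summing all 3 equations gives 157 − 2Q = 0, hence Q = 157/2.
Back-substituting: q_B = (52 − 157/4)/(1/2) = 51/2, q_I = (55 − 157/4)/(1/2) = 63/2, q_Y = (50 − 157/4)/(1/2) = 43/2.
Total output Q = 51/2 + 63/2 + 43/2 = 157/2.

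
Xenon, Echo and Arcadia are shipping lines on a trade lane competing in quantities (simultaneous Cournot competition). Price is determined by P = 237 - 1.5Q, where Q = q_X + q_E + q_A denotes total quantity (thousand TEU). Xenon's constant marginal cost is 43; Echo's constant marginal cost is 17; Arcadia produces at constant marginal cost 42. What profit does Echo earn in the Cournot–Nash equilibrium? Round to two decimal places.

3060.04

Xenon's profit: π_X = (237 - 1.5Q)q_X - (43q_X). Setting ∂π_X/∂q_X = 0: 194 - 3q_X - (3/2)(q_E + q_A) = 0.
Echo's first-order condition: 220 - 3q_E - (3/2)(q_X + q_A) = 0.
Arcadia's profit: π_A = (237 - 1.5Q)q_A - (42q_A). Setting ∂π_A/∂q_A = 0: 195 - 3q_A - (3/2)(q_X + q_E) = 0.
Summing all 3 equations gives 609 − 6Q = 0, hence Q = 203/2.
Back-substituting: q_X = (194 − 609/4)/(3/2) = 167/6, q_E = (220 − 609/4)/(3/2) = 271/6, q_A = (195 − 609/4)/(3/2) = 57/2.
Price P = 237 - (3/2)·(203/2) = 339/4.
Echo's profit: (339/4 - 17)·(271/6) = 3060.0417.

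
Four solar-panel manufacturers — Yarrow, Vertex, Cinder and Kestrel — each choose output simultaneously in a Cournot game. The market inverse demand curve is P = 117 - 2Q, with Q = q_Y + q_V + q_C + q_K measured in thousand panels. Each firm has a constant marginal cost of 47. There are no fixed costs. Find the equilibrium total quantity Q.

Each firm earns π_i = (117 - 2Q)q_i - 47q_i.
Setting ∂π_i/∂q_i = 0 with rivals' quantities fixed: 70 - 4q_i - 2·Σ_{j≠i} q_j = 0.
With identical firms every q_j equals q_i, so Σ_{j≠i} q_j = 3q_i and 70 = 10q_i, giving q_i = 7.
Total output Q = 7 + 7 + 7 + 7 = 28.

28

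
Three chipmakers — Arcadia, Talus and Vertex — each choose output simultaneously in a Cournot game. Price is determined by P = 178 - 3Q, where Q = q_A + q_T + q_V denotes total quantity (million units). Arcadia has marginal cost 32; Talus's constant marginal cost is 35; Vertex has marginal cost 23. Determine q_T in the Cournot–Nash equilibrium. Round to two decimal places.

Arcadia's profit: π_A = (178 - 3Q)q_A - (32q_A). Setting ∂π_A/∂q_A = 0: 146 - 6q_A - 3(q_T + q_V) = 0.
Talus's first-order condition: 143 - 6q_T - 3(q_A + q_V) = 0.
Vertex's profit: π_V = (178 - 3Q)q_V - (23q_V). Setting ∂π_V/∂q_V = 0: 155 - 6q_V - 3(q_A + q_T) = 0.
Summing all 3 equations gives 444 − 12Q = 0, hence Q = 37.
Back-substituting: q_A = (146 − 111)/3 = 35/3, q_T = (143 − 111)/3 = 32/3, q_V = (155 − 111)/3 = 44/3.

10.67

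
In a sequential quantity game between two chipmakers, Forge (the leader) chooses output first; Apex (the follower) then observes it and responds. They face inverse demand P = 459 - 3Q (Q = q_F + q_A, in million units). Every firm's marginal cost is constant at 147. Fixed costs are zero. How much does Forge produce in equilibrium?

52

The follower Apex best-responds to any q_F: π_A = (459 - 3Q)q_A - 147q_A.
Follower FOC: 312 - 3q_F - 6q_A = 0, so q_A(q_F) = (312 - 3q_F)/6.
Forge substitutes q_A(q_F) into its own profit: π_F = q_F(459 - 3q_F - (312 - 3q_F)/2) - 147q_F = (303 - (3/2)q_F)q_F - 147q_F.
Maximising: ∂π_F/∂q_F = 156 - 3q_F = 0, giving q_F = 52.
Then q_A = (312 - 3·52)/6 = 26.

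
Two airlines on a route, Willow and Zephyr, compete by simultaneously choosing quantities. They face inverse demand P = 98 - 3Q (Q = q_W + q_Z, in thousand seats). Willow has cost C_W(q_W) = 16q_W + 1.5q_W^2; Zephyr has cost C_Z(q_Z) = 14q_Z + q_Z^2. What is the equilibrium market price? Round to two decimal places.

54.48

Willow's profit: π_W = (98 - 3Q)q_W - (16q_W + (3/2)q_W²). Setting ∂π_W/∂q_W = 0: 82 - 9q_W - 3(q_Z) = 0.
Zephyr's first-order condition: 84 - 8q_Z - 3(q_W) = 0.
So q_W = (82 - 3q_Z)/9 and q_Z = (84 - 3q_W)/8.
Solving the pair: q_W = 404/63, q_Z = 170/21.
Total output Q = 914/63, so price P = 98 - 3·(914/63) = 1144/21.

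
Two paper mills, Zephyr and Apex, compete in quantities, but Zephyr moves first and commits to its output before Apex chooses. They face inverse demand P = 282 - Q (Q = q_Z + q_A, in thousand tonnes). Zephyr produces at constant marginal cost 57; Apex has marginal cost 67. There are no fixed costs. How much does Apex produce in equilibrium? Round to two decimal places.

The follower Apex best-responds to any q_Z: π_A = (282 - Q)q_A - 67q_A.
Follower FOC: 215 - q_Z - 2q_A = 0, so q_A(q_Z) = (215 - q_Z)/2.
The leader anticipates this reaction. Substituting into P = 282 - Q gives P = 349/2 - (1/2)q_Z, so π_Z = (349/2 - (1/2)q_Z)q_Z - 57q_Z.
Leader FOC: 235/2 - q_Z = 0, so q_Z = 235/2.
Then q_A = (215 - 235/2)/2 = 195/4.

48.75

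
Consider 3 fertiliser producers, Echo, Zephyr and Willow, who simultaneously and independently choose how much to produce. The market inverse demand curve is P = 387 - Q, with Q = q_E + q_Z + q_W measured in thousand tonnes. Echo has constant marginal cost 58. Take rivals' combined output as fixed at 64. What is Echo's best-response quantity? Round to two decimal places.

132.50

With rivals' combined output fixed at 64, Echo's profit is π_E = (387 - 64 - q_E)q_E - (58q_E) = (323 - q_E)q_E - (58q_E).
∂π_E/∂q_E = 265 - 2q_E = 0, so q_E = 265/2.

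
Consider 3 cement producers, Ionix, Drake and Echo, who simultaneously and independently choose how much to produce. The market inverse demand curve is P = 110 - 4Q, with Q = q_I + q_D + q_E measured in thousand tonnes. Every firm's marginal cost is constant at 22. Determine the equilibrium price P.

44

A representative firm's profit is π_i = q_i(110 - 4Q) - 22q_i.
First-order condition (treating rivals' output as given): 88 - 8q_i - 4·Σ_{j≠i} q_j = 0.
By symmetry each firm produces the same amount; substituting Σ_{j≠i} q_j = 2q_i yields q_i = 88/16 = 11/2.
Total output Q = 33/2, so price P = 110 - 4·(33/2) = 44.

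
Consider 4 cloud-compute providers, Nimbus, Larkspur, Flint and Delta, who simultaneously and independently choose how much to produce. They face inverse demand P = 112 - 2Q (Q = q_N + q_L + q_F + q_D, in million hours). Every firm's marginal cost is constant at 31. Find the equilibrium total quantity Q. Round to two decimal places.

Each firm earns π_i = (112 - 2Q)q_i - 31q_i.
First-order condition (treating rivals' output as given): 81 - 4q_i - 2·Σ_{j≠i} q_j = 0.
By symmetry each firm produces the same amount; substituting Σ_{j≠i} q_j = 3q_i yields q_i = 81/10.
Total output Q = 81/10 + 81/10 + 81/10 + 81/10 = 162/5.

32.40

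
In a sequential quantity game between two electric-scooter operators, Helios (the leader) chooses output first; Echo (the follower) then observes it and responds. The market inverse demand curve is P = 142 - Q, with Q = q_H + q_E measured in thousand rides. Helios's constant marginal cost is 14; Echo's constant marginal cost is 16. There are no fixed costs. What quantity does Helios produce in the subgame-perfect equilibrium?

65

The follower Echo best-responds to any q_H: π_E = (142 - Q)q_E - 16q_E.
∂π_E/∂q_E = 126 - q_H - 2q_E = 0 gives the reaction function q_E = (126 - q_H)/2.
The leader anticipates this reaction. Substituting into P = 142 - Q gives P = 79 - (1/2)q_H, so π_H = (79 - (1/2)q_H)q_H - 14q_H.
The leader's first-order condition 65 - q_H = 0 yields q_H = 65.
Then q_E = (126 - 65)/2 = 61/2.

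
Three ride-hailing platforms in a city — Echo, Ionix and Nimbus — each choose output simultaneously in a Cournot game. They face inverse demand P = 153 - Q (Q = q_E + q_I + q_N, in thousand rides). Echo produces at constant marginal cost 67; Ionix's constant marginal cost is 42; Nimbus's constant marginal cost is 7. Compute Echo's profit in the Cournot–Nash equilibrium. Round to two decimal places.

Echo's profit: π_E = (153 - Q)q_E - (67q_E). Setting ∂π_E/∂q_E = 0: 86 - 2q_E - (q_I + q_N) = 0.
Ionix's first-order condition: 111 - 2q_I - (q_E + q_N) = 0.
Nimbus's profit: π_N = (153 - Q)q_N - (7q_N). Setting ∂π_N/∂q_N = 0: 146 - 2q_N - (q_E + q_I) = 0.
Adding the 3 conditions: 343 − 2Q − 2Q = 0, i.e. Q = 343/4.
Back-substituting: q_E = (86 − 343/4) = 1/4, q_I = (111 − 343/4) = 101/4, q_N = (146 − 343/4) = 241/4.
Price P = 153 - 343/4 = 269/4.
Echo's profit: (269/4 - 67)·(1/4) = 1/16.

0.06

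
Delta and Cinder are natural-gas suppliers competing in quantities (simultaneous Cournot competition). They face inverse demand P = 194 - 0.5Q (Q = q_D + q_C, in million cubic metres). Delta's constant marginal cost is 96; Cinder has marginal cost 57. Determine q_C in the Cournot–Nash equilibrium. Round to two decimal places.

Delta's profit: π_D = (194 - 0.5Q)q_D - (96q_D). Setting ∂π_D/∂q_D = 0: 98 - q_D - (1/2)(q_C) = 0.
Cinder's profit: π_C = (194 - 0.5Q)q_C - (57q_C). Setting ∂π_C/∂q_C = 0: 137 - q_C - (1/2)(q_D) = 0.
So q_D = (98 - (1/2)q_C) and q_C = (137 - (1/2)q_D).
Solving the pair: q_D = 118/3, q_C = 352/3.

117.33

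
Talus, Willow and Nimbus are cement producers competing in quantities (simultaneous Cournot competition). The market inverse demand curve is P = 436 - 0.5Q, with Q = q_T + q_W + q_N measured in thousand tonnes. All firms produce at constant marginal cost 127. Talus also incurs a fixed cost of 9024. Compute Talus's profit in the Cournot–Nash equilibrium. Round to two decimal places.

2911.13

A representative firm's profit is π_i = q_i(436 - 0.5Q) - 127q_i.
Setting ∂π_i/∂q_i = 0 with rivals' quantities fixed: 309 - q_i - (1/2)·Σ_{j≠i} q_j = 0.
By symmetry each firm produces the same amount; substituting Σ_{j≠i} q_j = 2q_i yields q_i = 309/2.
Price P = 436 - (1/2)·(927/2) = 817/4.
Talus's profit: (817/4 - 127)·(309/2) - 9024 = 2911.1250.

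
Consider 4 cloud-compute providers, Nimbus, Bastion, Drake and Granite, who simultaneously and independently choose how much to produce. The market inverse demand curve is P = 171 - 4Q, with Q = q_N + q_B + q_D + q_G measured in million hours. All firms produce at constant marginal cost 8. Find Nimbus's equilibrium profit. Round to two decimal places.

A representative firm's profit is π_i = q_i(171 - 4Q) - 8q_i.
Setting ∂π_i/∂q_i = 0 with rivals' quantities fixed: 163 - 8q_i - 4·Σ_{j≠i} q_j = 0.
By symmetry each firm produces the same amount; substituting Σ_{j≠i} q_j = 3q_i yields q_i = 163/20.
Price P = 171 - 4·(163/5) = 203/5.
Nimbus's profit: (203/5 - 8)·(163/20) = 265.6900.

265.69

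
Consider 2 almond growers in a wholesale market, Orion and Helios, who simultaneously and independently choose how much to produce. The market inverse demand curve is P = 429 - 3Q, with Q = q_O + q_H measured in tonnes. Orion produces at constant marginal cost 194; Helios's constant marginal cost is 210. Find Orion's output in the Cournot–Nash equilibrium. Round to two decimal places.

Orion's profit: π_O = (429 - 3Q)q_O - (194q_O). Setting ∂π_O/∂q_O = 0: 235 - 6q_O - 3(q_H) = 0.
Helios's profit: π_H = (429 - 3Q)q_H - (210q_H). Setting ∂π_H/∂q_H = 0: 219 - 6q_H - 3(q_O) = 0.
Rearranging gives the reaction functions q_O = (235 - 3q_H)/6 and q_H = (219 - 3q_O)/6.
Substituting one into the other gives q_O = 251/9 and q_H = 203/9.

27.89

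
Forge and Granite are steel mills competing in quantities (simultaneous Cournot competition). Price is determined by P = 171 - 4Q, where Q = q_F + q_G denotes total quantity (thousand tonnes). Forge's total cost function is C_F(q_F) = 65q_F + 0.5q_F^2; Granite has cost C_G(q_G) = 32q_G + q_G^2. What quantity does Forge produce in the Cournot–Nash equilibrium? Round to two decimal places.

Forge's profit: π_F = (171 - 4Q)q_F - (65q_F + (1/2)q_F²). Setting ∂π_F/∂q_F = 0: 106 - 9q_F - 4(q_G) = 0.
Granite's profit: π_G = (171 - 4Q)q_G - (32q_G + q_G²). Setting ∂π_G/∂q_G = 0: 139 - 10q_G - 4(q_F) = 0.
So q_F = (106 - 4q_G)/9 and q_G = (139 - 4q_F)/10.
Solving the pair: q_F = 252/37, q_G = 827/74.

6.81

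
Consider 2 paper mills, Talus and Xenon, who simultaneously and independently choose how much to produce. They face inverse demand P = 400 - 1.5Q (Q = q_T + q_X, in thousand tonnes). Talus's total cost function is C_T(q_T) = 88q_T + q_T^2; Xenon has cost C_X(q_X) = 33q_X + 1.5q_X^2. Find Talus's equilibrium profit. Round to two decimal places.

5669.55

Talus's profit: π_T = (400 - 1.5Q)q_T - (88q_T + q_T²). Setting ∂π_T/∂q_T = 0: 312 - 5q_T - (3/2)(q_X) = 0.
Xenon's profit: π_X = (400 - 1.5Q)q_X - (33q_X + (3/2)q_X²). Setting ∂π_X/∂q_X = 0: 367 - 6q_X - (3/2)(q_T) = 0.
Rearranging gives the reaction functions q_T = (312 - (3/2)q_X)/5 and q_X = (367 - (3/2)q_T)/6.
Solving the pair: q_T = 1762/37, q_X = 49.2613.
Price P = 400 - (3/2)·96.8829 = 254.6757.
Talus's profit: 254.6757·(1762/37) - 88·(1762/37) - (1762/37)² = 5669.5471.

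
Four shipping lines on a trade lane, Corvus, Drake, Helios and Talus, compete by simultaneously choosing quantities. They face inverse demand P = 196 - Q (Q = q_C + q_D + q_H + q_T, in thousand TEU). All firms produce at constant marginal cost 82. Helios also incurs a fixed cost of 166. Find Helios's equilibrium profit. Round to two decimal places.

Each firm earns π_i = (196 - Q)q_i - 82q_i.
First-order condition (treating rivals' output as given): 114 - 2q_i - Σ_{j≠i} q_j = 0.
By symmetry each firm produces the same amount; substituting Σ_{j≠i} q_j = 3q_i yields q_i = 114/5.
Price P = 196 - 456/5 = 524/5.
Helios's profit: (524/5 - 82)·(114/5) - 166 = 353.8400.

353.84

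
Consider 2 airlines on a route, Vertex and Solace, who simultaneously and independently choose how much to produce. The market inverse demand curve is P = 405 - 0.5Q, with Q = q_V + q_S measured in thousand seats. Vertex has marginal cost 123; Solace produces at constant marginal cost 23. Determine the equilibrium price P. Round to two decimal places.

Vertex's profit: π_V = (405 - 0.5Q)q_V - (123q_V). Setting ∂π_V/∂q_V = 0: 282 - q_V - (1/2)(q_S) = 0.
Solace's profit: π_S = (405 - 0.5Q)q_S - (23q_S). Setting ∂π_S/∂q_S = 0: 382 - q_S - (1/2)(q_V) = 0.
So q_V = (282 - (1/2)q_S) and q_S = (382 - (1/2)q_V).
Substituting one into the other gives q_V = 364/3 and q_S = 964/3.
Total output Q = 1328/3, so price P = 405 - (1/2)·(1328/3) = 551/3.

183.67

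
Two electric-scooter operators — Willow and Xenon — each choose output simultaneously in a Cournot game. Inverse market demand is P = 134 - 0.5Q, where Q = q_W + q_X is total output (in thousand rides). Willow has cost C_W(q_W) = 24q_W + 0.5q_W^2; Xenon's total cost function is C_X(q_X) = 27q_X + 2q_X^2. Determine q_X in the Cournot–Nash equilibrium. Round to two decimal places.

Willow's profit: π_W = (134 - 0.5Q)q_W - (24q_W + (1/2)q_W²). Setting ∂π_W/∂q_W = 0: 110 - 2q_W - (1/2)(q_X) = 0.
Xenon's first-order condition: 107 - 5q_X - (1/2)(q_W) = 0.
So q_W = (110 - (1/2)q_X)/2 and q_X = (107 - (1/2)q_W)/5.
Substituting one into the other gives q_W = 662/13 and q_X = 212/13.

16.31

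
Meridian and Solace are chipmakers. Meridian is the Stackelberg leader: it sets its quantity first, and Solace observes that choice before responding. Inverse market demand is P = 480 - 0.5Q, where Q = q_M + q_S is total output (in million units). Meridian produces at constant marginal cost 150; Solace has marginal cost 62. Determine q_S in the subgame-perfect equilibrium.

Solve by backward induction. Given q_M, the follower Solace maximises π_S = (480 - (1/2)q_M - (1/2)q_S)q_S - 62q_S.
∂π_S/∂q_S = 418 - (1/2)q_M - q_S = 0 gives the reaction function q_S = (418 - (1/2)q_M).
The leader anticipates this reaction. Substituting into P = 480 - 0.5Q gives P = 271 - (1/4)q_M, so π_M = (271 - (1/4)q_M)q_M - 150q_M.
The leader's first-order condition 121 - (1/2)q_M = 0 yields q_M = 242.
Then q_S = (418 - (1/2)·242) = 297.

297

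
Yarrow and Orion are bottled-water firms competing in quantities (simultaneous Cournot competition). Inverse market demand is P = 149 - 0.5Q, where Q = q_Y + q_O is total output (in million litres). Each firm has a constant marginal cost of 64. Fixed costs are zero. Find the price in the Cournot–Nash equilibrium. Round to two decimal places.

92.33

Each firm earns π_i = (149 - 0.5Q)q_i - 64q_i.
First-order condition (treating rivals' output as given): 85 - q_i - (1/2)q_j = 0.
By symmetry each firm produces the same amount; substituting q_j = q_i yields q_i = 85/(3/2) = 170/3.
Total output Q = 340/3, so price P = 149 - (1/2)·(340/3) = 277/3.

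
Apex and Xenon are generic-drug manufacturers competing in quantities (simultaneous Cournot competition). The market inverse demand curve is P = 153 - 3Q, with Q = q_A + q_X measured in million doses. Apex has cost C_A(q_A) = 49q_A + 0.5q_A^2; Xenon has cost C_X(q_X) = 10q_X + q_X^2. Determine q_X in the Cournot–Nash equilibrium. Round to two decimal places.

14.66

Apex's profit: π_A = (153 - 3Q)q_A - (49q_A + (1/2)q_A²). Setting ∂π_A/∂q_A = 0: 104 - 7q_A - 3(q_X) = 0.
Xenon's first-order condition: 143 - 8q_X - 3(q_A) = 0.
So q_A = (104 - 3q_X)/7 and q_X = (143 - 3q_A)/8.
Solving the pair: q_A = 403/47, q_X = 689/47.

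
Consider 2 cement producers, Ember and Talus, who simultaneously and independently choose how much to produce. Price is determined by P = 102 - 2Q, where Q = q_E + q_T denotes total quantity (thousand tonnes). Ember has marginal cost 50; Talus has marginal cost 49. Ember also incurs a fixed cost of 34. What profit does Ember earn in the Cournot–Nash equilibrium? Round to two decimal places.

Ember's profit: π_E = (102 - 2Q)q_E - (50q_E). Setting ∂π_E/∂q_E = 0: 52 - 4q_E - 2(q_T) = 0.
Talus's profit: π_T = (102 - 2Q)q_T - (49q_T). Setting ∂π_T/∂q_T = 0: 53 - 4q_T - 2(q_E) = 0.
Rearranging gives the reaction functions q_E = (52 - 2q_T)/4 and q_T = (53 - 2q_E)/4.
Substituting one into the other gives q_E = 17/2 and q_T = 9.
Price P = 102 - 2·(35/2) = 67.
Ember's profit: (67 - 50)·(17/2) - 34 = 221/2.

110.50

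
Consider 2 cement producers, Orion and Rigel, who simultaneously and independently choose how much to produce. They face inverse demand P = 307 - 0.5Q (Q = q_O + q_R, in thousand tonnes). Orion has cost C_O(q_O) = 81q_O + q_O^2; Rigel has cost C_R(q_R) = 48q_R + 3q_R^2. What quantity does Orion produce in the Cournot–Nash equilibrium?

70

Orion's profit: π_O = (307 - 0.5Q)q_O - (81q_O + q_O²). Setting ∂π_O/∂q_O = 0: 226 - 3q_O - (1/2)(q_R) = 0.
Rigel's profit: π_R = (307 - 0.5Q)q_R - (48q_R + 3q_R²). Setting ∂π_R/∂q_R = 0: 259 - 7q_R - (1/2)(q_O) = 0.
So q_O = (226 - (1/2)q_R)/3 and q_R = (259 - (1/2)q_O)/7.
Substituting one into the other gives q_O = 70 and q_R = 32.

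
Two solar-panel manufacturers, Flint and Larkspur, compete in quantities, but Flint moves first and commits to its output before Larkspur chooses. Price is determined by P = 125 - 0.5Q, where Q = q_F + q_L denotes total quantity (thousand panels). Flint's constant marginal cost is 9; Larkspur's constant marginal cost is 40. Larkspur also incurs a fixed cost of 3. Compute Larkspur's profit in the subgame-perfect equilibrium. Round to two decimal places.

63.13

Solve by backward induction. Given q_F, the follower Larkspur maximises π_L = (125 - (1/2)q_F - (1/2)q_L)q_L - 40q_L.
∂π_L/∂q_L = 85 - (1/2)q_F - q_L = 0 gives the reaction function q_L = (85 - (1/2)q_F).
Flint substitutes q_L(q_F) into its own profit: π_F = q_F(125 - (1/2)q_F - (85 - (1/2)q_F)/2) - 9q_F = (165/2 - (1/4)q_F)q_F - 9q_F.
Leader FOC: 147/2 - (1/2)q_F = 0, so q_F = 147.
Then q_L = (85 - (1/2)·147) = 23/2.
Price P = 125 - (1/2)·(317/2) = 183/4.
Larkspur's profit: (183/4 - 40)·(23/2) - 3 = 505/8.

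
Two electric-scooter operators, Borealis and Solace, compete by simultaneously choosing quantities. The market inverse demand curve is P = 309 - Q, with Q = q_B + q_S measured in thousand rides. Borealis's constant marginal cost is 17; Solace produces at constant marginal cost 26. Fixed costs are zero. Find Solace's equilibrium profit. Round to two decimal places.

8341.78

Borealis's profit: π_B = (309 - Q)q_B - (17q_B). Setting ∂π_B/∂q_B = 0: 292 - 2q_B - (q_S) = 0.
Solace's first-order condition: 283 - 2q_S - (q_B) = 0.
Rearranging gives the reaction functions q_B = (292 - q_S)/2 and q_S = (283 - q_B)/2.
Solving the pair: q_B = 301/3, q_S = 274/3.
Price P = 309 - 575/3 = 352/3.
Solace's profit: (352/3 - 26)·(274/3) = 8341.7778.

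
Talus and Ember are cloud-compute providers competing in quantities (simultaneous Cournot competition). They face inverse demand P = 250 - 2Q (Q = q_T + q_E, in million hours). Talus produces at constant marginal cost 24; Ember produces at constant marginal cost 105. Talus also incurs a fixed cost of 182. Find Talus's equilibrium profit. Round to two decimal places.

5054.06

Talus's profit: π_T = (250 - 2Q)q_T - (24q_T). Setting ∂π_T/∂q_T = 0: 226 - 4q_T - 2(q_E) = 0.
Ember's profit: π_E = (250 - 2Q)q_E - (105q_E). Setting ∂π_E/∂q_E = 0: 145 - 4q_E - 2(q_T) = 0.
Rearranging gives the reaction functions q_T = (226 - 2q_E)/4 and q_E = (145 - 2q_T)/4.
Solving the pair: q_T = 307/6, q_E = 32/3.
Price P = 250 - 2·(371/6) = 379/3.
Talus's profit: (379/3 - 24)·(307/6) - 182 = 5054.0556.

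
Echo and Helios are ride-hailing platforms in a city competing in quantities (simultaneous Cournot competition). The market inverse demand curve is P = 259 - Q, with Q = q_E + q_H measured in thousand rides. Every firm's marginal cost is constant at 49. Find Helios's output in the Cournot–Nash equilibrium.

70

A representative firm's profit is π_i = q_i(259 - Q) - 49q_i.
First-order condition (treating rivals' output as given): 210 - 2q_i - q_j = 0.
By symmetry each firm produces the same amount; substituting q_j = q_i yields q_i = 210/3 = 70.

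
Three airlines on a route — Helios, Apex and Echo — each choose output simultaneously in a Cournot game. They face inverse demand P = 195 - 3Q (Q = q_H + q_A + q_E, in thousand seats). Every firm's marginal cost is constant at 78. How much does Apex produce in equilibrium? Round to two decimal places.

9.75

A representative firm's profit is π_i = q_i(195 - 3Q) - 78q_i.
First-order condition (treating rivals' output as given): 117 - 6q_i - 3·Σ_{j≠i} q_j = 0.
By symmetry each firm produces the same amount; substituting Σ_{j≠i} q_j = 2q_i yields q_i = 117/12 = 39/4.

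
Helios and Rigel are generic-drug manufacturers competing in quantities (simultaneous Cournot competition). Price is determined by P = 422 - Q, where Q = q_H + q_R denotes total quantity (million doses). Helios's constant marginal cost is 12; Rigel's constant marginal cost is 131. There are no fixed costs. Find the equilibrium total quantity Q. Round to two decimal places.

233.67

Helios's profit: π_H = (422 - Q)q_H - (12q_H). Setting ∂π_H/∂q_H = 0: 410 - 2q_H - (q_R) = 0.
Rigel's profit: π_R = (422 - Q)q_R - (131q_R). Setting ∂π_R/∂q_R = 0: 291 - 2q_R - (q_H) = 0.
Rearranging gives the reaction functions q_H = (410 - q_R)/2 and q_R = (291 - q_H)/2.
Substituting one into the other gives q_H = 529/3 and q_R = 172/3.
Total output Q = 529/3 + 172/3 = 701/3.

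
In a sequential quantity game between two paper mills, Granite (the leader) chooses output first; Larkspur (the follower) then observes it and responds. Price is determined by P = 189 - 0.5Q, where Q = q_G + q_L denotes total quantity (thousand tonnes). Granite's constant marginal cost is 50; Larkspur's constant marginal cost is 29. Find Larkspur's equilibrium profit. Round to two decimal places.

5100.50

The follower Larkspur best-responds to any q_G: π_L = (189 - 0.5Q)q_L - 29q_L.
∂π_L/∂q_L = 160 - (1/2)q_G - q_L = 0 gives the reaction function q_L = (160 - (1/2)q_G).
Granite substitutes q_L(q_G) into its own profit: π_G = q_G(189 - (1/2)q_G - (160 - (1/2)q_G)/2) - 50q_G = (109 - (1/4)q_G)q_G - 50q_G.
The leader's first-order condition 59 - (1/2)q_G = 0 yields q_G = 118.
Then q_L = (160 - (1/2)·118) = 101.
Price P = 189 - (1/2)·219 = 159/2.
Larkspur's profit: (159/2 - 29)·101 = 5100.5000.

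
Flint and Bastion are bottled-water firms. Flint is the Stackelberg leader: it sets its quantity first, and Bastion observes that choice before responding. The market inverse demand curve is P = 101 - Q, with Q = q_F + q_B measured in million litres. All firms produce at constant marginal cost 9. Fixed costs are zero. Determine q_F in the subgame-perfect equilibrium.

The follower Bastion best-responds to any q_F: π_B = (101 - Q)q_B - 9q_B.
Follower FOC: 92 - q_F - 2q_B = 0, so q_B(q_F) = (92 - q_F)/2.
The leader anticipates this reaction. Substituting into P = 101 - Q gives P = 55 - (1/2)q_F, so π_F = (55 - (1/2)q_F)q_F - 9q_F.
The leader's first-order condition 46 - q_F = 0 yields q_F = 46.
Then q_B = (92 - 46)/2 = 23.

46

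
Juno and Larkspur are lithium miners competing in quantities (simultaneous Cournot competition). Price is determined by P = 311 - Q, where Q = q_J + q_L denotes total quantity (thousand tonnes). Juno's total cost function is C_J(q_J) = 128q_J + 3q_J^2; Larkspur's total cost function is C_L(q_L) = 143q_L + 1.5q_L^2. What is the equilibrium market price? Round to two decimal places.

Juno's profit: π_J = (311 - Q)q_J - (128q_J + 3q_J²). Setting ∂π_J/∂q_J = 0: 183 - 8q_J - (q_L) = 0.
Larkspur's profit: π_L = (311 - Q)q_L - (143q_L + (3/2)q_L²). Setting ∂π_L/∂q_L = 0: 168 - 5q_L - (q_J) = 0.
Best responses: q_J = (183 - q_L)/8, q_L = (168 - q_J)/5.
Solving the pair: q_J = 249/13, q_L = 387/13.
Total output Q = 636/13, so price P = 311 - 636/13 = 262.0769.

262.08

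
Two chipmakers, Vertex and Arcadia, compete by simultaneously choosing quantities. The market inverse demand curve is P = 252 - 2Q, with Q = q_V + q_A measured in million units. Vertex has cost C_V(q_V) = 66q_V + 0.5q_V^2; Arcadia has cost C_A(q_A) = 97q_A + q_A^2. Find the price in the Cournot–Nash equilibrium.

Vertex's profit: π_V = (252 - 2Q)q_V - (66q_V + (1/2)q_V²). Setting ∂π_V/∂q_V = 0: 186 - 5q_V - 2(q_A) = 0.
Arcadia's first-order condition: 155 - 6q_A - 2(q_V) = 0.
Best responses: q_V = (186 - 2q_A)/5, q_A = (155 - 2q_V)/6.
Substituting one into the other gives q_V = 31 and q_A = 31/2.
Total output Q = 93/2, so price P = 252 - 2·(93/2) = 159.

159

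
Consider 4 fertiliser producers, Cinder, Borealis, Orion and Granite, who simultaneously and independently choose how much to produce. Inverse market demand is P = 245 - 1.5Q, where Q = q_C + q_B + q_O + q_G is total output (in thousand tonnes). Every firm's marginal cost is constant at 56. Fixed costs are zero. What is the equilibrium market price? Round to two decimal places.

93.80

A representative firm's profit is π_i = q_i(245 - 1.5Q) - 56q_i.
First-order condition (treating rivals' output as given): 189 - 3q_i - (3/2)·Σ_{j≠i} q_j = 0.
By symmetry each firm produces the same amount; substituting Σ_{j≠i} q_j = 3q_i yields q_i = 189/(15/2) = 126/5.
Total output Q = 504/5, so price P = 245 - (3/2)·(504/5) = 469/5.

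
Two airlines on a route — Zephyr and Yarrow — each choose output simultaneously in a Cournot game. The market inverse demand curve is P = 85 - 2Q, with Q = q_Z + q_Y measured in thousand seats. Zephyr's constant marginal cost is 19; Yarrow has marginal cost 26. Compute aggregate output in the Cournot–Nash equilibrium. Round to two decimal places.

20.83

Zephyr's profit: π_Z = (85 - 2Q)q_Z - (19q_Z). Setting ∂π_Z/∂q_Z = 0: 66 - 4q_Z - 2(q_Y) = 0.
Yarrow's profit: π_Y = (85 - 2Q)q_Y - (26q_Y). Setting ∂π_Y/∂q_Y = 0: 59 - 4q_Y - 2(q_Z) = 0.
Best responses: q_Z = (66 - 2q_Y)/4, q_Y = (59 - 2q_Z)/4.
Solving the pair: q_Z = 73/6, q_Y = 26/3.
Total output Q = 73/6 + 26/3 = 125/6.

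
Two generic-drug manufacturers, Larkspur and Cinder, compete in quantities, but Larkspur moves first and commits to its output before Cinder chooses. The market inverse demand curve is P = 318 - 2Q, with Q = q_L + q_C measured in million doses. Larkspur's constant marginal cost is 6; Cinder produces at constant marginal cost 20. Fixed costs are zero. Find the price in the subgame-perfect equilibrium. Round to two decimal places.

Solve by backward induction. Given q_L, the follower Cinder maximises π_C = (318 - 2q_L - 2q_C)q_C - 20q_C.
∂π_C/∂q_C = 298 - 2q_L - 4q_C = 0 gives the reaction function q_C = (298 - 2q_L)/4.
Larkspur substitutes q_C(q_L) into its own profit: π_L = q_L(318 - 2q_L - (298 - 2q_L)/2) - 6q_L = (169 - q_L)q_L - 6q_L.
Maximising: ∂π_L/∂q_L = 163 - 2q_L = 0, giving q_L = 163/2.
Then q_C = (298 - 2·(163/2))/4 = 135/4.
Total output Q = 461/4, so price P = 318 - 2·(461/4) = 175/2.

87.50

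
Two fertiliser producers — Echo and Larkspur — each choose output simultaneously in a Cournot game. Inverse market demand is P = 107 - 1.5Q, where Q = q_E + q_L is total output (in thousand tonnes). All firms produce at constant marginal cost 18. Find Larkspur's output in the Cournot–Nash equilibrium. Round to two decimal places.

19.78

Each firm earns π_i = (107 - 1.5Q)q_i - 18q_i.
First-order condition (treating rivals' output as given): 89 - 3q_i - (3/2)q_j = 0.
By symmetry each firm produces the same amount; substituting q_j = q_i yields q_i = 89/(9/2) = 178/9.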